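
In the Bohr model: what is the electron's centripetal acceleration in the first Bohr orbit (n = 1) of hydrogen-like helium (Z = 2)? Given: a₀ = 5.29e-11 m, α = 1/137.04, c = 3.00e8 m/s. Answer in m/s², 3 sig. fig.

r = n²a₀/Z = 2.65e-11 m, v = Zαc/n = 4.38e6 m/s
a = v²/r = (4.38e6)² / 2.65e-11 = 7.25e23 m/s²

7.25e23 m/s²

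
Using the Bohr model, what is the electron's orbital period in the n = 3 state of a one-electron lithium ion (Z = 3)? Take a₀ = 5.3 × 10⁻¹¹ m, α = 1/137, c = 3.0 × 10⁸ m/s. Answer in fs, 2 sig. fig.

0.46 fs

r = n²a₀/Z = 3²·5.3 × 10⁻¹¹/3 = 1.6 × 10⁻¹⁰ m
v = Zαc/n = 3·0.0073·3.0 × 10⁸/3 = 2.2 × 10⁶ m/s
T = 2πr/v = 4.6 × 10⁻¹⁶ s = 0.46 fs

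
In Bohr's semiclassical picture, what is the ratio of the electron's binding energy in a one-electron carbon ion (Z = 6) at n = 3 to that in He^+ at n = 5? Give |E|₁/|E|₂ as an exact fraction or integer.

|E| ∝ Z^2 · n^-2
|E|₁/|E|₂ = (6/2)^2 · (3/5)^-2 = 25

25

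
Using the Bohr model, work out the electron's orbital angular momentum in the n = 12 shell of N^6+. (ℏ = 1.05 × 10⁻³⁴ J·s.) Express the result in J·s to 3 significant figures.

L_n = nℏ = 12 × 1.05 × 10⁻³⁴ = 1.26 × 10⁻³³ J·s

1.26 × 10⁻³³ J·s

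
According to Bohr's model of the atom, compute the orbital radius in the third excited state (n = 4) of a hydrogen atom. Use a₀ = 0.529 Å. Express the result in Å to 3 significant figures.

8.46 Å

r_n = n²a₀/Z = 4² × 0.529 / 1
    = 16 × 0.529 / 1 = 8.46 Å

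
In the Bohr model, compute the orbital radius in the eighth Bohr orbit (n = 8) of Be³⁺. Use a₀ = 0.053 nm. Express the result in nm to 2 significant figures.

0.85 nm

r_n = n²a₀/Z = 8² × 0.053 / 4
    = 64 × 0.053 / 4 = 0.85 nm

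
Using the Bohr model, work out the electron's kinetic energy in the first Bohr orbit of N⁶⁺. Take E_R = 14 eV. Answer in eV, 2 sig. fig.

For a Coulomb orbit the virial theorem gives K = −E_n.
E_n = −E_R·Z²/n², so K = E_R·Z²/n² = 14 × 7²/1² = 690 eV

690 eV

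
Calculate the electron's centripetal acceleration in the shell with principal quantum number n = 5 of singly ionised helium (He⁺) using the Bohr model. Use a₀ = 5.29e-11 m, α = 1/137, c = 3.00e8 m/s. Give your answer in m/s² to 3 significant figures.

1.16e21 m/s²

r = n²a₀/Z = 6.61e-10 m, v = Zαc/n = 8.76e5 m/s
a = v²/r = (8.76e5)² / 6.61e-10 = 1.16e21 m/s²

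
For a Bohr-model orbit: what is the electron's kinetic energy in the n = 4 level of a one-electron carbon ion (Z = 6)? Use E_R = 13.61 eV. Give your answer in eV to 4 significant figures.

For a Coulomb orbit the virial theorem gives K = −E_n.
E_n = −E_R·Z²/n², so K = E_R·Z²/n² = 13.61 × 6²/4² = 30.62 eV

30.62 eV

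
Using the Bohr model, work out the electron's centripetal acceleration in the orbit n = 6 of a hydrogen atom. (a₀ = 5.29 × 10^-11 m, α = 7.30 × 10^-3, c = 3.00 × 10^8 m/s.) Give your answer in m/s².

7.00 × 10^19 m/s²

r = n²a₀/Z = 1.90 × 10^-9 m, v = Zαc/n = 3.65 × 10^5 m/s
a = v²/r = (3.65 × 10^5)² / 1.90 × 10^-9 = 7.00 × 10^19 m/s²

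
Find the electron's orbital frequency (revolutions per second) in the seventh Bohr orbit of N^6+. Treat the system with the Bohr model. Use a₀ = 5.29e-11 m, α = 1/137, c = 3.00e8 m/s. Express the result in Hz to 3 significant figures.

r = n²a₀/Z = 3.70e-10 m, v = Zαc/n = 2.19e6 m/s
f = v/(2πr) = 9.41e14 Hz

9.41e14 Hz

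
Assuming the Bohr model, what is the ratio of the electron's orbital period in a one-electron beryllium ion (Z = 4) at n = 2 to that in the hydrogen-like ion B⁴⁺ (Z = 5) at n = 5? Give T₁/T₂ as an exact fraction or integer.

1/10

T ∝ Z^-2 · n^3
T₁/T₂ = (4/5)^-2 · (2/5)^3 = 1/10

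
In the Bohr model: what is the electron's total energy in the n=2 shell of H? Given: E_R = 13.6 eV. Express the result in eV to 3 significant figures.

-3.40 eV

E_n = −E_R·Z²/n² = −13.6 × 1²/2² = -3.40 eV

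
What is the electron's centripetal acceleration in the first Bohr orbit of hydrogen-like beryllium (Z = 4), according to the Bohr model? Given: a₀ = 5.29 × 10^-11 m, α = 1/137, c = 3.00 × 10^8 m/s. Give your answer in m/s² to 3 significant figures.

r = n²a₀/Z = 1.32 × 10^-11 m, v = Zαc/n = 8.76 × 10^6 m/s
a = v²/r = (8.76 × 10^6)² / 1.32 × 10^-11 = 5.80 × 10^24 m/s²

5.80 × 10^24 m/s²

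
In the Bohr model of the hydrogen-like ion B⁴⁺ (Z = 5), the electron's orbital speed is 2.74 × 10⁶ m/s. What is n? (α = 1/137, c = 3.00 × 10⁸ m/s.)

4

v_n = Zαc/n ⇒ n = Zαc/v = 5 × 0.00730 × 3.00 × 10⁸ / 2.74 × 10⁶ ≈ 4.00
n = 4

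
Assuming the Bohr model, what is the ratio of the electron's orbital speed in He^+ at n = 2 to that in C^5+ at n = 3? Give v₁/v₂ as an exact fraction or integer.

1/2

v ∝ Z^1 · n^-1
v₁/v₂ = (2/6)^1 · (2/3)^-1 = 1/2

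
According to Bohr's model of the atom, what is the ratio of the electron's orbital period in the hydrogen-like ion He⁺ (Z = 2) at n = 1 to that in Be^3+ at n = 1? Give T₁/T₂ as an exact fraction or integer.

T ∝ Z^-2 · n^3
T₁/T₂ = (2/4)^-2 · (1/1)^3 = 4

4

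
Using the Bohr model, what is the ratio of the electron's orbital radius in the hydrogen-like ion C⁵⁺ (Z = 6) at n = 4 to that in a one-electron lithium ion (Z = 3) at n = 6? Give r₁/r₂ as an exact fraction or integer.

2/9

r ∝ Z^-1 · n^2
r₁/r₂ = (6/3)^-1 · (4/6)^2 = 2/9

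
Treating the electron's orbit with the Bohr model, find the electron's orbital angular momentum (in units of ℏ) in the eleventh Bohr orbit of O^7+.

11

L_n = nℏ, so L/ℏ = n = 11.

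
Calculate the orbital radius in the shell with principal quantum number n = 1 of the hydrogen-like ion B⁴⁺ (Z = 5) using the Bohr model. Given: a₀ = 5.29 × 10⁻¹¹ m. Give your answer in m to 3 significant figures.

1.06 × 10⁻¹¹ m

r_n = n²a₀/Z = 1² × 5.29 × 10⁻¹¹ / 5
    = 1 × 5.29 × 10⁻¹¹ / 5 = 1.06 × 10⁻¹¹ m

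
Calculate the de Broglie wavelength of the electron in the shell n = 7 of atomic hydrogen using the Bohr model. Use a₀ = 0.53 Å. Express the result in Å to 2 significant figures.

23 Å

The Bohr quantisation condition is nλ = 2πr_n.
r_n = n²a₀/Z = 26 Å
λ = 2πr_n/n = 2π·26/7 = 23 Å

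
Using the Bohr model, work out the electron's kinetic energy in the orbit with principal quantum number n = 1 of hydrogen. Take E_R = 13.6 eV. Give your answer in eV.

For a Coulomb orbit the virial theorem gives K = −E_n.
E_n = −E_R·Z²/n², so K = E_R·Z²/n² = 13.6 × 1²/1² = 13.6 eV

13.6 eV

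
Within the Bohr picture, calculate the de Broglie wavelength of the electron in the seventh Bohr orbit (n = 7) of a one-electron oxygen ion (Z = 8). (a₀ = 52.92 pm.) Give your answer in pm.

290.9 pm

The Bohr quantisation condition is nλ = 2πr_n.
r_n = n²a₀/Z = 324.1 pm
λ = 2πr_n/n = 2π·324.1/7 = 290.9 pm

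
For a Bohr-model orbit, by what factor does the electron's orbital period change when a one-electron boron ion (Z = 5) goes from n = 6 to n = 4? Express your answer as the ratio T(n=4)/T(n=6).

8/27

T ∝ Z^-2 · n^3; with Z fixed, T ∝ n^3.
T(n=4)/T(n=6) = (4/6)^3 = 8/27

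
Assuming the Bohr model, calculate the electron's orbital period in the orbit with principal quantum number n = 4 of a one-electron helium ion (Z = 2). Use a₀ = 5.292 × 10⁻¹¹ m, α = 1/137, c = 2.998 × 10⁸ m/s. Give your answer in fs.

r = n²a₀/Z = 4²·5.292 × 10⁻¹¹/2 = 4.234 × 10⁻¹⁰ m
v = Zαc/n = 2·0.007299·2.998 × 10⁸/4 = 1.094 × 10⁶ m/s
T = 2πr/v = 2.431 × 10⁻¹⁵ s = 2.431 fs

2.431 fs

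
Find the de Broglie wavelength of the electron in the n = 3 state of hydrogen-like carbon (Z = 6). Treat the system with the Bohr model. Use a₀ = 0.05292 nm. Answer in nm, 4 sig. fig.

The Bohr quantisation condition is nλ = 2πr_n.
r_n = n²a₀/Z = 0.07938 nm
λ = 2πr_n/n = 2π·0.07938/3 = 0.1663 nm

0.1663 nm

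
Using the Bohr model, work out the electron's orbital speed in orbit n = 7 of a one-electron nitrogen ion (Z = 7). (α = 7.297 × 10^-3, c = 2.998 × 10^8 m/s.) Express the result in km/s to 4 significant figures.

2188 km/s

v_n = Zαc/n = 7 × 0.007297 × 2.998 × 10^8 / 7
    = 2188 km/s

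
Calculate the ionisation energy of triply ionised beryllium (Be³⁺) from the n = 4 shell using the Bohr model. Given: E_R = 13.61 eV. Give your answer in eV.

E_n = −E_R·Z²/n² = −13.61 × 4²/4² eV = -13.61 eV
Ionisation energy = −E_n = 13.61 eV

13.61 eV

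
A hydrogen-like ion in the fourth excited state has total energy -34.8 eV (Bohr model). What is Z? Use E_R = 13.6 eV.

E_n = −E_R Z²/n² ⇒ Z² = −E_n n²/E_R = 34.8 × 5² / 13.6 ≈ 63.97
Z = 8

8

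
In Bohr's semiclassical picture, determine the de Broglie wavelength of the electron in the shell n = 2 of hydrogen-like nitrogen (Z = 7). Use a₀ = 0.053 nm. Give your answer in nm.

The Bohr quantisation condition is nλ = 2πr_n.
r_n = n²a₀/Z = 0.030 nm
λ = 2πr_n/n = 2π·0.030/2 = 0.095 nm

0.095 nm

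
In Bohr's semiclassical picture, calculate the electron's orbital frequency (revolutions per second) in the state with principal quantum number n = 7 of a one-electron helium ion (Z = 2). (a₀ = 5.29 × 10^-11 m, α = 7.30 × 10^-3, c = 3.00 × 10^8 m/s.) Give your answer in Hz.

7.68 × 10^13 Hz

r = n²a₀/Z = 1.30 × 10^-9 m, v = Zαc/n = 6.26 × 10^5 m/s
f = v/(2πr) = 7.68 × 10^13 Hz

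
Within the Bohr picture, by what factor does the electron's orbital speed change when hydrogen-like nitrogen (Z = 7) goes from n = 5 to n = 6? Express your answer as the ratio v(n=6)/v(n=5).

v ∝ Z^1 · n^-1; with Z fixed, v ∝ n^-1.
v(n=6)/v(n=5) = (6/5)^-1 = 5/6

5/6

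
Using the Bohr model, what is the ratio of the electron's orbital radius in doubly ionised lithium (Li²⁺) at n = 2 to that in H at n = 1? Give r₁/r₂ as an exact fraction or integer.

4/3

r ∝ Z^-1 · n^2
r₁/r₂ = (3/1)^-1 · (2/1)^2 = 4/3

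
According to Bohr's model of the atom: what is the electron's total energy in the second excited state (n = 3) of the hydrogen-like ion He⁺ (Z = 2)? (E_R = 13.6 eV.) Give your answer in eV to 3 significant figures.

E_n = −E_R·Z²/n² = −13.6 × 2²/3² = -6.04 eV

-6.04 eV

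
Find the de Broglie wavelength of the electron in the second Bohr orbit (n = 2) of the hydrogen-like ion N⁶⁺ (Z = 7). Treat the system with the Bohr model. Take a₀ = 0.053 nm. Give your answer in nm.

0.095 nm

The Bohr quantisation condition is nλ = 2πr_n.
r_n = n²a₀/Z = 0.030 nm
λ = 2πr_n/n = 2π·0.030/2 = 0.095 nm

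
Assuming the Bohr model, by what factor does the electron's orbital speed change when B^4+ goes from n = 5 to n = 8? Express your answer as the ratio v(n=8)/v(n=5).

5/8

v ∝ Z^1 · n^-1; with Z fixed, v ∝ n^-1.
v(n=8)/v(n=5) = (8/5)^-1 = 5/8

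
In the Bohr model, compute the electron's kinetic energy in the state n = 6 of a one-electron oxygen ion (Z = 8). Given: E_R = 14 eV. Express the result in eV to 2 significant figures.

For a Coulomb orbit the virial theorem gives K = −E_n.
E_n = −E_R·Z²/n², so K = E_R·Z²/n² = 14 × 8²/6² = 25 eV

25 eV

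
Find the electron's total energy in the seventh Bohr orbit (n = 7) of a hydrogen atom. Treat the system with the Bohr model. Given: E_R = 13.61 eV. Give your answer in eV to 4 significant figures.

-0.2778 eV

E_n = −E_R·Z²/n² = −13.61 × 1²/7² = -0.2778 eV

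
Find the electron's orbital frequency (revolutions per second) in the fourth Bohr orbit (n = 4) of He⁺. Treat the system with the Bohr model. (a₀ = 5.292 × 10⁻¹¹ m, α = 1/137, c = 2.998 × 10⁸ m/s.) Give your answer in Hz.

4.113 × 10¹⁴ Hz

r = n²a₀/Z = 4.234 × 10⁻¹⁰ m, v = Zαc/n = 1.094 × 10⁶ m/s
f = v/(2πr) = 4.113 × 10¹⁴ Hz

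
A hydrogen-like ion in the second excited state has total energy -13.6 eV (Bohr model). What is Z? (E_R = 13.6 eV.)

3

E_n = −E_R Z²/n² ⇒ Z² = −E_n n²/E_R = 13.6 × 3² / 13.6 ≈ 9.00
Z = 3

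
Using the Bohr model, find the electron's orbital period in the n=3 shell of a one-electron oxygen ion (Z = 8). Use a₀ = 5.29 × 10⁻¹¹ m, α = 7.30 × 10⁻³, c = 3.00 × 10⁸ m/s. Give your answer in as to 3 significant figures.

64.0 as

r = n²a₀/Z = 3²·5.29 × 10⁻¹¹/8 = 5.95 × 10⁻¹¹ m
v = Zαc/n = 8·0.00730·3.00 × 10⁸/3 = 5.84 × 10⁶ m/s
T = 2πr/v = 6.40 × 10⁻¹⁷ s = 64.0 as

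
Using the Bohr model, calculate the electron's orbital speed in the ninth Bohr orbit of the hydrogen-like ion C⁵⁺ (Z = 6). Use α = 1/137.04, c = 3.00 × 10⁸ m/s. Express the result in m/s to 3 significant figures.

v_n = Zαc/n = 6 × 0.00730 × 3.00 × 10⁸ / 9
    = 1.46 × 10⁶ m/s

1.46 × 10⁶ m/s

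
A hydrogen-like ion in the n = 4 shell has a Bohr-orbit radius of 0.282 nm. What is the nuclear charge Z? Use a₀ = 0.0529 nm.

3

r_n = n²a₀/Z ⇒ Z = n²a₀/r = 4² × 0.0529 / 0.282 ≈ 3.00
Z = 3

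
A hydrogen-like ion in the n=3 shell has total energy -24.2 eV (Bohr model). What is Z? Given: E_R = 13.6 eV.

E_n = −E_R Z²/n² ⇒ Z² = −E_n n²/E_R = 24.2 × 3² / 13.6 ≈ 16.01
Z = 4

4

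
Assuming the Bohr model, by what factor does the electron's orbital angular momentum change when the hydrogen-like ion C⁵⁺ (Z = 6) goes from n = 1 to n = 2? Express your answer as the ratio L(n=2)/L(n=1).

2

L = nℏ depends only on n, so L ∝ n.
L(n=2)/L(n=1) = (2/1)^1 = 2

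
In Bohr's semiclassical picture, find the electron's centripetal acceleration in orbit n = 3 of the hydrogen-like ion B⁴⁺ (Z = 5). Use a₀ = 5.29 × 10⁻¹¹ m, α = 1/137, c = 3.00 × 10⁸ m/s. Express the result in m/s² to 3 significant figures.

1.40 × 10²³ m/s²

r = n²a₀/Z = 9.52 × 10⁻¹¹ m, v = Zαc/n = 3.65 × 10⁶ m/s
a = v²/r = (3.65 × 10⁶)² / 9.52 × 10⁻¹¹ = 1.40 × 10²³ m/s²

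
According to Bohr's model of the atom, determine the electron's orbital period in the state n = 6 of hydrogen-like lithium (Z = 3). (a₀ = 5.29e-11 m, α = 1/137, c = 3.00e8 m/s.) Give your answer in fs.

3.64 fs

r = n²a₀/Z = 6²·5.29e-11/3 = 6.35e-10 m
v = Zαc/n = 3·0.00730·3.00e8/6 = 1.09e6 m/s
T = 2πr/v = 3.64e-15 s = 3.64 fs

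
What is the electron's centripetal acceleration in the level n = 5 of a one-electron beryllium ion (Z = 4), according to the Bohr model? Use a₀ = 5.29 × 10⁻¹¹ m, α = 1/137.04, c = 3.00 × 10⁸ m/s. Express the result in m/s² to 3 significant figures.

r = n²a₀/Z = 3.31 × 10⁻¹⁰ m, v = Zαc/n = 1.75 × 10⁶ m/s
a = v²/r = (1.75 × 10⁶)² / 3.31 × 10⁻¹⁰ = 9.28 × 10²¹ m/s²

9.28 × 10²¹ m/s²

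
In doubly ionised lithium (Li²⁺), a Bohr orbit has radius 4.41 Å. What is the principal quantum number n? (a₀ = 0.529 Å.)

5

r_n = n²a₀/Z ⇒ n² = rZ/a₀ = 4.41 × 3 / 0.529 ≈ 25.01
n = 5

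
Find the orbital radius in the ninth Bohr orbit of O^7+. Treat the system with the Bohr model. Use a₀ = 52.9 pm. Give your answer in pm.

r_n = n²a₀/Z = 9² × 52.9 / 8
    = 81 × 52.9 / 8 = 536 pm

536 pm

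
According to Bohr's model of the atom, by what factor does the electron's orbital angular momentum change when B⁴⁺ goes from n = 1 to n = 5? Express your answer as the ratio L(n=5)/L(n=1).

L = nℏ depends only on n, so L ∝ n.
L(n=5)/L(n=1) = (5/1)^1 = 5

5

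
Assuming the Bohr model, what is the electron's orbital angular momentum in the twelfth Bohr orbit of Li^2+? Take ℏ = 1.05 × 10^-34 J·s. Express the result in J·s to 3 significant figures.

L_n = nℏ = 12 × 1.05 × 10^-34 = 1.26 × 10^-33 J·s

1.26 × 10^-33 J·s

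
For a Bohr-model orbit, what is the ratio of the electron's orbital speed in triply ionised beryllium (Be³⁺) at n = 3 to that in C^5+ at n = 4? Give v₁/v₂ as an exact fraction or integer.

v ∝ Z^1 · n^-1
v₁/v₂ = (4/6)^1 · (3/4)^-1 = 8/9

8/9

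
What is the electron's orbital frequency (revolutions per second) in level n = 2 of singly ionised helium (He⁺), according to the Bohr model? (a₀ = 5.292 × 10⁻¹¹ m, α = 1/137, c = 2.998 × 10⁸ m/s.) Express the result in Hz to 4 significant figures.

3.291 × 10¹⁵ Hz

r = n²a₀/Z = 1.058 × 10⁻¹⁰ m, v = Zαc/n = 2.188 × 10⁶ m/s
f = v/(2πr) = 3.291 × 10¹⁵ Hz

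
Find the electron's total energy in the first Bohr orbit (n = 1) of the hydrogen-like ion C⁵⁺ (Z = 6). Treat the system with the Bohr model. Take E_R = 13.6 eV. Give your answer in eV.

E_n = −E_R·Z²/n² = −13.6 × 6²/1² = -490 eV

-490 eV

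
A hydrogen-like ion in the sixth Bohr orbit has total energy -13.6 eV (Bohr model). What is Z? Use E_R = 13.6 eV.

6

E_n = −E_R Z²/n² ⇒ Z² = −E_n n²/E_R = 13.6 × 6² / 13.6 ≈ 36.00
Z = 6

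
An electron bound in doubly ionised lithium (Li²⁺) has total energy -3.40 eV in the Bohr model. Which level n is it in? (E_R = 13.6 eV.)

6

E_n = −E_R Z²/n² ⇒ n² = E_R Z²/(−E_n) = 13.6 × 3² / 3.40 ≈ 36.00
n = 6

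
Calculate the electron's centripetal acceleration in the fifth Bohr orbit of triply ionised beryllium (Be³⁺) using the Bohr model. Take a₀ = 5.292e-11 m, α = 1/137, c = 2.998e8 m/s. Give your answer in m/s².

r = n²a₀/Z = 3.308e-10 m, v = Zαc/n = 1.751e6 m/s
a = v²/r = (1.751e6)² / 3.308e-10 = 9.266e21 m/s²

9.266e21 m/s²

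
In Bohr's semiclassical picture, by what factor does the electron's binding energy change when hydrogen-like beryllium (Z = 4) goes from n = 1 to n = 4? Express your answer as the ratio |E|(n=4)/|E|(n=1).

|E| ∝ Z^2 · n^-2; with Z fixed, |E| ∝ n^-2.
|E|(n=4)/|E|(n=1) = (4/1)^-2 = 1/16

1/16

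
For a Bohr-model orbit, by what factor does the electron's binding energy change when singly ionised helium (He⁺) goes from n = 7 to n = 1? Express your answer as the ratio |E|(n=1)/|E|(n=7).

49

|E| ∝ Z^2 · n^-2; with Z fixed, |E| ∝ n^-2.
|E|(n=1)/|E|(n=7) = (1/7)^-2 = 49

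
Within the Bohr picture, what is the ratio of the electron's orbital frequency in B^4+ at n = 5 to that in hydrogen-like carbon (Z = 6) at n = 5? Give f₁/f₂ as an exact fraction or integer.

25/36

f ∝ Z^2 · n^-3
f₁/f₂ = (5/6)^2 · (5/5)^-3 = 25/36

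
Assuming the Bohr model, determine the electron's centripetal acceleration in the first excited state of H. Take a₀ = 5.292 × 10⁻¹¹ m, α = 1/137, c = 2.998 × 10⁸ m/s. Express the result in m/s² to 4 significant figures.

5.656 × 10²¹ m/s²

r = n²a₀/Z = 2.117 × 10⁻¹⁰ m, v = Zαc/n = 1.094 × 10⁶ m/s
a = v²/r = (1.094 × 10⁶)² / 2.117 × 10⁻¹⁰ = 5.656 × 10²¹ m/s²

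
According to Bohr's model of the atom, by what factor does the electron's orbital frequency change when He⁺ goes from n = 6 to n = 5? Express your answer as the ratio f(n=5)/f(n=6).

f ∝ Z^2 · n^-3; with Z fixed, f ∝ n^-3.
f(n=5)/f(n=6) = (5/6)^-3 = 216/125

216/125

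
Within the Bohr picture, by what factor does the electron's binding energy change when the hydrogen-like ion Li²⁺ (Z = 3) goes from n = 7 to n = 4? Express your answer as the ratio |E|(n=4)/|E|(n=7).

49/16

|E| ∝ Z^2 · n^-2; with Z fixed, |E| ∝ n^-2.
|E|(n=4)/|E|(n=7) = (4/7)^-2 = 49/16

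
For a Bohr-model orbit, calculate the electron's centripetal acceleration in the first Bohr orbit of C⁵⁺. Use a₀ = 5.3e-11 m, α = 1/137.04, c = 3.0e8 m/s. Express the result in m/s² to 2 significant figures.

r = n²a₀/Z = 8.8e-12 m, v = Zαc/n = 1.3e7 m/s
a = v²/r = (1.3e7)² / 8.8e-12 = 2.0e25 m/s²

2.0e25 m/s²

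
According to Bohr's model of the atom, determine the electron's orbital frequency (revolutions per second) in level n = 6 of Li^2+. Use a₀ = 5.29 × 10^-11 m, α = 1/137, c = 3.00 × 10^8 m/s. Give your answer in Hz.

r = n²a₀/Z = 6.35 × 10^-10 m, v = Zαc/n = 1.09 × 10^6 m/s
f = v/(2πr) = 2.75 × 10^14 Hz

2.75 × 10^14 Hz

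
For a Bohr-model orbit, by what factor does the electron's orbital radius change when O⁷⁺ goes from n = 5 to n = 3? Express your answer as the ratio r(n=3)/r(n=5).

r ∝ Z^-1 · n^2; with Z fixed, r ∝ n^2.
r(n=3)/r(n=5) = (3/5)^2 = 9/25

9/25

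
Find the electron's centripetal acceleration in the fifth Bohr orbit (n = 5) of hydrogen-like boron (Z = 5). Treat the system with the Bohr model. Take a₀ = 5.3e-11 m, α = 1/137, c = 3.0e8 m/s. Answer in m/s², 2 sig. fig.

r = n²a₀/Z = 2.6e-10 m, v = Zαc/n = 2.2e6 m/s
a = v²/r = (2.2e6)² / 2.6e-10 = 1.8e22 m/s²

1.8e22 m/s²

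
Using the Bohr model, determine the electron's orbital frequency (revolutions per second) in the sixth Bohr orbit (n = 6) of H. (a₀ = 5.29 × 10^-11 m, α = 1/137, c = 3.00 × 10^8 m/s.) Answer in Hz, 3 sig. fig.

3.05 × 10^13 Hz

r = n²a₀/Z = 1.90 × 10^-9 m, v = Zαc/n = 3.65 × 10^5 m/s
f = v/(2πr) = 3.05 × 10^13 Hz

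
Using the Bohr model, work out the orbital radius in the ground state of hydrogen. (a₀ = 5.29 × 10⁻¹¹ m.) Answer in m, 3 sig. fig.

5.29 × 10⁻¹¹ m

r_n = n²a₀/Z = 1² × 5.29 × 10⁻¹¹ / 1
    = 1 × 5.29 × 10⁻¹¹ / 1 = 5.29 × 10⁻¹¹ m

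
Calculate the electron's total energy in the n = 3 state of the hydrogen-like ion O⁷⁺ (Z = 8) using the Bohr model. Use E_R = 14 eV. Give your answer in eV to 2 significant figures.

-100 eV

E_n = −E_R·Z²/n² = −14 × 8²/3² = -100 eV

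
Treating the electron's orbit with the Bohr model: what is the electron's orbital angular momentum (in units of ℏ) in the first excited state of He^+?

2

L_n = nℏ, so L/ℏ = n = 2.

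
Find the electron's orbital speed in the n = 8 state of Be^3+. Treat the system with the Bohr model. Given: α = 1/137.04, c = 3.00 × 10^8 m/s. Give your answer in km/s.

1090 km/s

v_n = Zαc/n = 4 × 0.00730 × 3.00 × 10^8 / 8
    = 1090 km/s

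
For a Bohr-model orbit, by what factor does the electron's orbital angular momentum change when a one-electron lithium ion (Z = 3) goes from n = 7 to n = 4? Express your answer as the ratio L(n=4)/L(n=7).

L = nℏ depends only on n, so L ∝ n.
L(n=4)/L(n=7) = (4/7)^1 = 4/7

4/7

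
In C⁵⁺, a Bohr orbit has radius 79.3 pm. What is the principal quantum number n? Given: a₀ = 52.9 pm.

3

r_n = n²a₀/Z ⇒ n² = rZ/a₀ = 79.3 × 6 / 52.9 ≈ 8.99
n = 3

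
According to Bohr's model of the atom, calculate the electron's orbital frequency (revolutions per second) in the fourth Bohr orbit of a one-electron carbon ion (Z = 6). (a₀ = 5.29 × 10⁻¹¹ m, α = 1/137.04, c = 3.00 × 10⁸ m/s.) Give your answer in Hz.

r = n²a₀/Z = 1.41 × 10⁻¹⁰ m, v = Zαc/n = 3.28 × 10⁶ m/s
f = v/(2πr) = 3.70 × 10¹⁵ Hz

3.70 × 10¹⁵ Hz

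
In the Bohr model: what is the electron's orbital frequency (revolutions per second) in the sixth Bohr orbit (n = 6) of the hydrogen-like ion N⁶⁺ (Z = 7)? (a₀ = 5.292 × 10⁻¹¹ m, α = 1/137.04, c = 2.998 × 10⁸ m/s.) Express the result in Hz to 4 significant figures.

r = n²a₀/Z = 2.722 × 10⁻¹⁰ m, v = Zαc/n = 2.552 × 10⁶ m/s
f = v/(2πr) = 1.493 × 10¹⁵ Hz

1.493 × 10¹⁵ Hz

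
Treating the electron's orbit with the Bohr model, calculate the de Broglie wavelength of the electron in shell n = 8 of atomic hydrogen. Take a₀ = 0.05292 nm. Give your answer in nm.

The Bohr quantisation condition is nλ = 2πr_n.
r_n = n²a₀/Z = 3.387 nm
λ = 2πr_n/n = 2π·3.387/8 = 2.660 nm

2.660 nm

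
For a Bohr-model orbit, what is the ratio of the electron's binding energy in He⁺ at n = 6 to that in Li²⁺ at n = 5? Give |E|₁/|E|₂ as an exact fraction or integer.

|E| ∝ Z^2 · n^-2
|E|₁/|E|₂ = (2/3)^2 · (6/5)^-2 = 25/81

25/81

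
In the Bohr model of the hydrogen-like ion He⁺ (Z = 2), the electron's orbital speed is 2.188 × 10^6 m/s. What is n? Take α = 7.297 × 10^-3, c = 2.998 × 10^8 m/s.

v_n = Zαc/n ⇒ n = Zαc/v = 2 × 0.007297 × 2.998 × 10^8 / 2.188 × 10^6 ≈ 2.00
n = 2

2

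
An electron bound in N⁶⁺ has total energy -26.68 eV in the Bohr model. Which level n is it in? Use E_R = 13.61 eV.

5

E_n = −E_R Z²/n² ⇒ n² = E_R Z²/(−E_n) = 13.61 × 7² / 26.68 ≈ 25.00
n = 5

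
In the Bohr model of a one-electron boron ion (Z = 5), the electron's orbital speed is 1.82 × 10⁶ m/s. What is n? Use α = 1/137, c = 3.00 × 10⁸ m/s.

v_n = Zαc/n ⇒ n = Zαc/v = 5 × 0.00730 × 3.00 × 10⁸ / 1.82 × 10⁶ ≈ 6.02
n = 6

6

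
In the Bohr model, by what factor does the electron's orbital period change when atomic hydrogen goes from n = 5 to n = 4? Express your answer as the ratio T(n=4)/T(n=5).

T ∝ Z^-2 · n^3; with Z fixed, T ∝ n^3.
T(n=4)/T(n=5) = (4/5)^3 = 64/125

64/125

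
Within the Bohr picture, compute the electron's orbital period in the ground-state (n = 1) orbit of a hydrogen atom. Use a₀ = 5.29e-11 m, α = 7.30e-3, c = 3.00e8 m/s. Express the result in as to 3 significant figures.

r = n²a₀/Z = 1²·5.29e-11/1 = 5.29e-11 m
v = Zαc/n = 1·0.00730·3.00e8/1 = 2.19e6 m/s
T = 2πr/v = 1.52e-16 s = 152 as

152 as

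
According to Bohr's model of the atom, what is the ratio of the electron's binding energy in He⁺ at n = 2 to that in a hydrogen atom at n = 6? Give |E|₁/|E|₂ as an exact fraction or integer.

36

|E| ∝ Z^2 · n^-2
|E|₁/|E|₂ = (2/1)^2 · (2/6)^-2 = 36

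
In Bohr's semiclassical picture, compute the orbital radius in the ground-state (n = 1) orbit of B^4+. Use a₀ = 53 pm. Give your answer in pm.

r_n = n²a₀/Z = 1² × 53 / 5
    = 1 × 53 / 5 = 11 pm

11 pm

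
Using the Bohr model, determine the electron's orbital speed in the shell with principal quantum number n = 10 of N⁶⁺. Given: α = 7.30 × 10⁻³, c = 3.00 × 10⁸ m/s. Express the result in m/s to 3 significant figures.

v_n = Zαc/n = 7 × 0.00730 × 3.00 × 10⁸ / 10
    = 1.53 × 10⁶ m/s

1.53 × 10⁶ m/s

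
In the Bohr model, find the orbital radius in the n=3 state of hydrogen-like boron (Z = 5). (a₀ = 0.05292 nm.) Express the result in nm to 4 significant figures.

r_n = n²a₀/Z = 3² × 0.05292 / 5
    = 9 × 0.05292 / 5 = 0.09526 nm

0.09526 nm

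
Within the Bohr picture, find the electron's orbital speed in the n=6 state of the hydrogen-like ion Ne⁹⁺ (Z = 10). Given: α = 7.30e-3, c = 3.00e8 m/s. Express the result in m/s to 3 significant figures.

3.65e6 m/s

v_n = Zαc/n = 10 × 0.00730 × 3.00e8 / 6
    = 3.65e6 m/s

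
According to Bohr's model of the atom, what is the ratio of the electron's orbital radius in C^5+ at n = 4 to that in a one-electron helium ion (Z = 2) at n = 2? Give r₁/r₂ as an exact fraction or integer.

4/3

r ∝ Z^-1 · n^2
r₁/r₂ = (6/2)^-1 · (4/2)^2 = 4/3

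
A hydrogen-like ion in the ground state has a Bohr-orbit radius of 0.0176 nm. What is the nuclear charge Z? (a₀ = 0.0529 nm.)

r_n = n²a₀/Z ⇒ Z = n²a₀/r = 1² × 0.0529 / 0.0176 ≈ 3.01
Z = 3

3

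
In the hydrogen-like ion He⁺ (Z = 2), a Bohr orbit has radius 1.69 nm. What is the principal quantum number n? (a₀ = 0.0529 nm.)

8

r_n = n²a₀/Z ⇒ n² = rZ/a₀ = 1.69 × 2 / 0.0529 ≈ 63.89
n = 8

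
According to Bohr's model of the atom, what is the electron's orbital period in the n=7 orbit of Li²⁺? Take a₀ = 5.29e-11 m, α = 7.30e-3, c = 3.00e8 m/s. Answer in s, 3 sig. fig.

r = n²a₀/Z = 7²·5.29e-11/3 = 8.64e-10 m
v = Zαc/n = 3·0.00730·3.00e8/7 = 9.39e5 m/s
T = 2πr/v = 5.78e-15 s

5.78e-15 s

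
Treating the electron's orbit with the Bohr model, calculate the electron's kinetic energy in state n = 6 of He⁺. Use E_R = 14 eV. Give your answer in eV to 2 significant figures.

For a Coulomb orbit the virial theorem gives K = −E_n.
E_n = −E_R·Z²/n², so K = E_R·Z²/n² = 14 × 2²/6² = 1.6 eV

1.6 eV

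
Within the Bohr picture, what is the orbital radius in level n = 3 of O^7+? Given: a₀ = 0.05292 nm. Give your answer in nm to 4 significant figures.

0.05954 nm

r_n = n²a₀/Z = 3² × 0.05292 / 8
    = 9 × 0.05292 / 8 = 0.05954 nm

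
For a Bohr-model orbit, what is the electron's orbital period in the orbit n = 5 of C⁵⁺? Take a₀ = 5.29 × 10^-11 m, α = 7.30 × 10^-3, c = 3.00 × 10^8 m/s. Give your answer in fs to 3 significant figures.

r = n²a₀/Z = 5²·5.29 × 10^-11/6 = 2.20 × 10^-10 m
v = Zαc/n = 6·0.00730·3.00 × 10^8/5 = 2.63 × 10^6 m/s
T = 2πr/v = 5.27 × 10^-16 s = 0.527 fs

0.527 fs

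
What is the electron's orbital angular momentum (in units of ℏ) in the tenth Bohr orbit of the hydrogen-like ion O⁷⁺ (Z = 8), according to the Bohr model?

L_n = nℏ, so L/ℏ = n = 10.

10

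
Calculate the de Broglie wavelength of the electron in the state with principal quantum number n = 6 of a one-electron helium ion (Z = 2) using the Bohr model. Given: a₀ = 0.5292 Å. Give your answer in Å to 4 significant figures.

The Bohr quantisation condition is nλ = 2πr_n.
r_n = n²a₀/Z = 9.526 Å
λ = 2πr_n/n = 2π·9.526/6 = 9.975 Å

9.975 Å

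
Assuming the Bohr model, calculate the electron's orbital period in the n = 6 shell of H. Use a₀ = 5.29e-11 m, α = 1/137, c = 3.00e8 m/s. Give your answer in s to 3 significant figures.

3.28e-14 s

r = n²a₀/Z = 6²·5.29e-11/1 = 1.90e-9 m
v = Zαc/n = 1·0.00730·3.00e8/6 = 3.65e5 m/s
T = 2πr/v = 3.28e-14 s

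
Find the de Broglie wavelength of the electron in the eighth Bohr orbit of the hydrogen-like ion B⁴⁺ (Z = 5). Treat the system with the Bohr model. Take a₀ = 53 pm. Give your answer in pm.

530 pm

The Bohr quantisation condition is nλ = 2πr_n.
r_n = n²a₀/Z = 680 pm
λ = 2πr_n/n = 2π·680/8 = 530 pm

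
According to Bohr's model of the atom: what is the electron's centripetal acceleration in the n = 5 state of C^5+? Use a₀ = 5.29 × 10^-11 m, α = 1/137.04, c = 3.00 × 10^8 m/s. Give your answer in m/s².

r = n²a₀/Z = 2.20 × 10^-10 m, v = Zαc/n = 2.63 × 10^6 m/s
a = v²/r = (2.63 × 10^6)² / 2.20 × 10^-10 = 3.13 × 10^22 m/s²

3.13 × 10^22 m/s²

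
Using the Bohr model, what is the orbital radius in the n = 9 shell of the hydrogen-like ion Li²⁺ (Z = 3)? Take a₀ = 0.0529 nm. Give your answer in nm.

r_n = n²a₀/Z = 9² × 0.0529 / 3
    = 81 × 0.0529 / 3 = 1.43 nm

1.43 nm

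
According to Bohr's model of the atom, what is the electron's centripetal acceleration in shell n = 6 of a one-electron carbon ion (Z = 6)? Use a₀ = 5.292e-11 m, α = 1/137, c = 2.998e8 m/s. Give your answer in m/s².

1.508e22 m/s²

r = n²a₀/Z = 3.175e-10 m, v = Zαc/n = 2.188e6 m/s
a = v²/r = (2.188e6)² / 3.175e-10 = 1.508e22 m/s²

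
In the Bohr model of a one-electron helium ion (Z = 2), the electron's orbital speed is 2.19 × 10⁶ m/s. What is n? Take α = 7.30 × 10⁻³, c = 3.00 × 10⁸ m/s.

v_n = Zαc/n ⇒ n = Zαc/v = 2 × 0.00730 × 3.00 × 10⁸ / 2.19 × 10⁶ ≈ 2.00
n = 2

2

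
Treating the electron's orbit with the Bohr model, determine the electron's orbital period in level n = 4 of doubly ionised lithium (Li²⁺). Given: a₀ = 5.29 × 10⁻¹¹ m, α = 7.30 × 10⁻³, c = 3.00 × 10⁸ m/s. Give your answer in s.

1.08 × 10⁻¹⁵ s

r = n²a₀/Z = 4²·5.29 × 10⁻¹¹/3 = 2.82 × 10⁻¹⁰ m
v = Zαc/n = 3·0.00730·3.00 × 10⁸/4 = 1.64 × 10⁶ m/s
T = 2πr/v = 1.08 × 10⁻¹⁵ s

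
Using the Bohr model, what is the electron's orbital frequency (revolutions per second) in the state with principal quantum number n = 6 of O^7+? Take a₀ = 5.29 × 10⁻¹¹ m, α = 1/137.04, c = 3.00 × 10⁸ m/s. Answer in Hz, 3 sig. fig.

r = n²a₀/Z = 2.38 × 10⁻¹⁰ m, v = Zαc/n = 2.92 × 10⁶ m/s
f = v/(2πr) = 1.95 × 10¹⁵ Hz

1.95 × 10¹⁵ Hz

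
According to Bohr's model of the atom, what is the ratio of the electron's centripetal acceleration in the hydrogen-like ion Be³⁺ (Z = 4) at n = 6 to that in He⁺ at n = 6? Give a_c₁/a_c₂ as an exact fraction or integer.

8

a_c ∝ Z^3 · n^-4
a_c₁/a_c₂ = (4/2)^3 · (6/6)^-4 = 8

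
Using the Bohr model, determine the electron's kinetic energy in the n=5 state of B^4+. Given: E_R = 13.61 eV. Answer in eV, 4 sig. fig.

For a Coulomb orbit the virial theorem gives K = −E_n.
E_n = −E_R·Z²/n², so K = E_R·Z²/n² = 13.61 × 5²/5² = 13.61 eV

13.61 eV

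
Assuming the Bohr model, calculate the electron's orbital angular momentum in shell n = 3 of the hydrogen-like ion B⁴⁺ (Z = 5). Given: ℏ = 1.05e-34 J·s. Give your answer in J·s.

3.15e-34 J·s

L_n = nℏ = 3 × 1.05e-34 = 3.15e-34 J·s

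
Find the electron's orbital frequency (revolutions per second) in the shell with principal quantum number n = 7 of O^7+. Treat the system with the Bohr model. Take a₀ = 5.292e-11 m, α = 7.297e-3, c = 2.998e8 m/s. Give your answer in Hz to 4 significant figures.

1.228e15 Hz

r = n²a₀/Z = 3.241e-10 m, v = Zαc/n = 2.500e6 m/s
f = v/(2πr) = 1.228e15 Hz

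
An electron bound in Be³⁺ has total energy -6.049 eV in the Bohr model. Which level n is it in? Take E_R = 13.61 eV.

6

E_n = −E_R Z²/n² ⇒ n² = E_R Z²/(−E_n) = 13.61 × 4² / 6.049 ≈ 36.00
n = 6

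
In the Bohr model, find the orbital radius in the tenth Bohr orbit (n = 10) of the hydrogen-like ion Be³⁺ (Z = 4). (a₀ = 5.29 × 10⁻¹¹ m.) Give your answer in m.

1.32 × 10⁻⁹ m

r_n = n²a₀/Z = 10² × 5.29 × 10⁻¹¹ / 4
    = 100 × 5.29 × 10⁻¹¹ / 4 = 1.32 × 10⁻⁹ m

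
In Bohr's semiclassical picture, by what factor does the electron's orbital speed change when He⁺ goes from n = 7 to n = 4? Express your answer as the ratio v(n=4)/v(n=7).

7/4

v ∝ Z^1 · n^-1; with Z fixed, v ∝ n^-1.
v(n=4)/v(n=7) = (4/7)^-1 = 7/4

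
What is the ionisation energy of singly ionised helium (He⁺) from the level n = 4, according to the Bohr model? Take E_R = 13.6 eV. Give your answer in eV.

3.40 eV

E_n = −E_R·Z²/n² = −13.6 × 2²/4² eV = -3.40 eV
Ionisation energy = −E_n = 3.40 eV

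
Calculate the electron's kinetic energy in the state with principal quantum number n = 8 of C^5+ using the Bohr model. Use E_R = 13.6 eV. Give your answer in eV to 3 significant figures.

7.65 eV

For a Coulomb orbit the virial theorem gives K = −E_n.
E_n = −E_R·Z²/n², so K = E_R·Z²/n² = 13.6 × 6²/8² = 7.65 eV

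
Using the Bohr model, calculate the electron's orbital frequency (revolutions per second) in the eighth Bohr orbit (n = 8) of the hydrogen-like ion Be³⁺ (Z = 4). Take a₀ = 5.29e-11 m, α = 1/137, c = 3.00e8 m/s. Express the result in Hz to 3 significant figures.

2.06e14 Hz

r = n²a₀/Z = 8.46e-10 m, v = Zαc/n = 1.09e6 m/s
f = v/(2πr) = 2.06e14 Hz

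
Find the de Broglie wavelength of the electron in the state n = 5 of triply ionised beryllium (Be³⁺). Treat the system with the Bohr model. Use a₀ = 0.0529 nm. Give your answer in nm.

The Bohr quantisation condition is nλ = 2πr_n.
r_n = n²a₀/Z = 0.331 nm
λ = 2πr_n/n = 2π·0.331/5 = 0.415 nm

0.415 nm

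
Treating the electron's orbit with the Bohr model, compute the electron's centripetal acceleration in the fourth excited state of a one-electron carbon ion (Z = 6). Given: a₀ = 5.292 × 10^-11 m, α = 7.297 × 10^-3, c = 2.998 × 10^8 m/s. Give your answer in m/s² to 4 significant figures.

3.125 × 10^22 m/s²

r = n²a₀/Z = 2.205 × 10^-10 m, v = Zαc/n = 2.625 × 10^6 m/s
a = v²/r = (2.625 × 10^6)² / 2.205 × 10^-10 = 3.125 × 10^22 m/s²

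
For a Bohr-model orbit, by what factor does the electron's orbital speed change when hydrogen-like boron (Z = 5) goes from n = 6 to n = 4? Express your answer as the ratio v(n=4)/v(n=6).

v ∝ Z^1 · n^-1; with Z fixed, v ∝ n^-1.
v(n=4)/v(n=6) = (4/6)^-1 = 3/2

3/2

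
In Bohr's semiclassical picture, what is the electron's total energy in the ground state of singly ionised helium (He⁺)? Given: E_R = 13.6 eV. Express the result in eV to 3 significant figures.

-54.4 eV

E_n = −E_R·Z²/n² = −13.6 × 2²/1² = -54.4 eV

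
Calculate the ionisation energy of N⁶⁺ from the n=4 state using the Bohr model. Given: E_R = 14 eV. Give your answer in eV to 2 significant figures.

E_n = −E_R·Z²/n² = −14 × 7²/4² eV = -43 eV
Ionisation energy = −E_n = 43 eV

43 eV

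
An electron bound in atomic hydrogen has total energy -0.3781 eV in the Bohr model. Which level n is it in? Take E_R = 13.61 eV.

6

E_n = −E_R Z²/n² ⇒ n² = E_R Z²/(−E_n) = 13.61 × 1² / 0.3781 ≈ 36.00
n = 6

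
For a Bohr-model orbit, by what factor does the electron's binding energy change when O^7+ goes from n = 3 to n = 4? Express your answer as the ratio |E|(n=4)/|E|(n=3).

|E| ∝ Z^2 · n^-2; with Z fixed, |E| ∝ n^-2.
|E|(n=4)/|E|(n=3) = (4/3)^-2 = 9/16

9/16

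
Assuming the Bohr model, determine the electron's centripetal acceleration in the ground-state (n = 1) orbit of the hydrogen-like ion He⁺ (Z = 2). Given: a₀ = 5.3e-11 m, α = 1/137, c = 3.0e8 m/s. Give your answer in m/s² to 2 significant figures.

7.2e23 m/s²

r = n²a₀/Z = 2.6e-11 m, v = Zαc/n = 4.4e6 m/s
a = v²/r = (4.4e6)² / 2.6e-11 = 7.2e23 m/s²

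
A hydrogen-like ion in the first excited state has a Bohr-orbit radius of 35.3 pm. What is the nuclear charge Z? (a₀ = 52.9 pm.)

r_n = n²a₀/Z ⇒ Z = n²a₀/r = 2² × 52.9 / 35.3 ≈ 5.99
Z = 6

6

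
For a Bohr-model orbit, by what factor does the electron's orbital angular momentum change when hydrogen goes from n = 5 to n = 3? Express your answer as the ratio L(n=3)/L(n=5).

3/5

L = nℏ depends only on n, so L ∝ n.
L(n=3)/L(n=5) = (3/5)^1 = 3/5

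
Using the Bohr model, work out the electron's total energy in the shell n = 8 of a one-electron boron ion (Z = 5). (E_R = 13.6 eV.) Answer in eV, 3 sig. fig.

E_n = −E_R·Z²/n² = −13.6 × 5²/8² = -5.31 eV

-5.31 eV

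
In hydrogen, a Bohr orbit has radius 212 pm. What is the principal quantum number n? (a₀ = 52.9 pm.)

r_n = n²a₀/Z ⇒ n² = rZ/a₀ = 212 × 1 / 52.9 ≈ 4.01
n = 2

2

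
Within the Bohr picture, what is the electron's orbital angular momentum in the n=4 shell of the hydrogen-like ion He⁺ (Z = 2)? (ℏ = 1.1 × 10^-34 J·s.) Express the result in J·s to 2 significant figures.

4.4 × 10^-34 J·s

L_n = nℏ = 4 × 1.1 × 10^-34 = 4.4 × 10^-34 J·s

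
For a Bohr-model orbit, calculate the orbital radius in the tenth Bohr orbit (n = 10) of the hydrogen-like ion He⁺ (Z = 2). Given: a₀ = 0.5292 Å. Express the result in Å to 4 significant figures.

r_n = n²a₀/Z = 10² × 0.5292 / 2
    = 100 × 0.5292 / 2 = 26.46 Å

26.46 Å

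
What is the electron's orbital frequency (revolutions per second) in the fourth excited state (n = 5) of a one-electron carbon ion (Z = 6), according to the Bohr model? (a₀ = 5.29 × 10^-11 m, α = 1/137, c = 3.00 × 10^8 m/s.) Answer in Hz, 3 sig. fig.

r = n²a₀/Z = 2.20 × 10^-10 m, v = Zαc/n = 2.63 × 10^6 m/s
f = v/(2πr) = 1.90 × 10^15 Hz

1.90 × 10^15 Hz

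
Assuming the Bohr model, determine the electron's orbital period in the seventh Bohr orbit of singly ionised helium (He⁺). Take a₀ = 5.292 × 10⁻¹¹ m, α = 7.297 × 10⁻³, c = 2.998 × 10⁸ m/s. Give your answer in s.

r = n²a₀/Z = 7²·5.292 × 10⁻¹¹/2 = 1.297 × 10⁻⁹ m
v = Zαc/n = 2·0.007297·2.998 × 10⁸/7 = 6.250 × 10⁵ m/s
T = 2πr/v = 1.303 × 10⁻¹⁴ s

1.303 × 10⁻¹⁴ s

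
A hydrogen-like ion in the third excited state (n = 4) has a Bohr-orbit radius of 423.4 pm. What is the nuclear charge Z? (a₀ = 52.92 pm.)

2

r_n = n²a₀/Z ⇒ Z = n²a₀/r = 4² × 52.92 / 423.4 ≈ 2.00
Z = 2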